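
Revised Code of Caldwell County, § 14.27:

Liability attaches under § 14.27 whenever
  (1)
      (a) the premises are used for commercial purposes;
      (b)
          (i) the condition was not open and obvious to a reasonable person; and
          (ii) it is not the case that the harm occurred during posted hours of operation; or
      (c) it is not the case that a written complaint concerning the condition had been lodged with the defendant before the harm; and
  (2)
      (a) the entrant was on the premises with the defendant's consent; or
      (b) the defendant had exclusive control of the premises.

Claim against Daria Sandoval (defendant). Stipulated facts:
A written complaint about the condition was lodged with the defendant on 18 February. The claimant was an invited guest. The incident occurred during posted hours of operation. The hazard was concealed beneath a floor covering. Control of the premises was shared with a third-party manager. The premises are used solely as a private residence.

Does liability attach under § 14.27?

No — not liable.

(a) commercial use — not met.
(i) not open/obvious — satisfied.
(ii) not (during posted hours) — fails.
(b) = T AND F = false.
(c) not (complaint lodged) — not satisfied.
So (1) is not satisfied (F OR F OR F).
(a) consent to enter — met.
(b) exclusive control — not satisfied.
(2): T OR F → true.
Overall: F AND T → false.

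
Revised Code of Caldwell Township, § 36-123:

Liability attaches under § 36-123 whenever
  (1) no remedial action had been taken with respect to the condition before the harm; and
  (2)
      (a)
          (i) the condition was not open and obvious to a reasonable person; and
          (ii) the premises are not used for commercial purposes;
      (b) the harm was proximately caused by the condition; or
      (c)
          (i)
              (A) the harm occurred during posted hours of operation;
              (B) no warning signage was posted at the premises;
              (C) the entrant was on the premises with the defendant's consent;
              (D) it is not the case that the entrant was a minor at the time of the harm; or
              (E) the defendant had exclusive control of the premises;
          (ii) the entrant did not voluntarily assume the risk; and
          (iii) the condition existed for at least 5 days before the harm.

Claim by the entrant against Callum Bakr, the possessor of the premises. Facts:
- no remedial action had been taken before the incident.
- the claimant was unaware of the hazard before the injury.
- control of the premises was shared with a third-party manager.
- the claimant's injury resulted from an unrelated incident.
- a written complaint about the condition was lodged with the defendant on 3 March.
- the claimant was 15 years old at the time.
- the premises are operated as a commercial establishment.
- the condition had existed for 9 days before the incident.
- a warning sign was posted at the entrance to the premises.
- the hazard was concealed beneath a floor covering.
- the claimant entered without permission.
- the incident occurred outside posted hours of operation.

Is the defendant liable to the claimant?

No — not liable.

(1) no remedial action — met.
(i) not open/obvious — met.
(ii) not (commercial use) — fails.
(a) = T AND F = false.
(b) proximate cause — fails.
(A) during posted hours — not satisfied.
(B) no signage posted — not met.
(C) consent to enter — not met.
(D) not (entrant a minor) — not satisfied.
(E) exclusive control — not satisfied.
(i): F OR F OR F OR F OR F → false.
(ii) no assumed risk — satisfied.
(iii) condition ≥5 days old — met.
(c): F AND T AND T → false.
(2): F OR F OR F → false.
Overall = T AND F = false.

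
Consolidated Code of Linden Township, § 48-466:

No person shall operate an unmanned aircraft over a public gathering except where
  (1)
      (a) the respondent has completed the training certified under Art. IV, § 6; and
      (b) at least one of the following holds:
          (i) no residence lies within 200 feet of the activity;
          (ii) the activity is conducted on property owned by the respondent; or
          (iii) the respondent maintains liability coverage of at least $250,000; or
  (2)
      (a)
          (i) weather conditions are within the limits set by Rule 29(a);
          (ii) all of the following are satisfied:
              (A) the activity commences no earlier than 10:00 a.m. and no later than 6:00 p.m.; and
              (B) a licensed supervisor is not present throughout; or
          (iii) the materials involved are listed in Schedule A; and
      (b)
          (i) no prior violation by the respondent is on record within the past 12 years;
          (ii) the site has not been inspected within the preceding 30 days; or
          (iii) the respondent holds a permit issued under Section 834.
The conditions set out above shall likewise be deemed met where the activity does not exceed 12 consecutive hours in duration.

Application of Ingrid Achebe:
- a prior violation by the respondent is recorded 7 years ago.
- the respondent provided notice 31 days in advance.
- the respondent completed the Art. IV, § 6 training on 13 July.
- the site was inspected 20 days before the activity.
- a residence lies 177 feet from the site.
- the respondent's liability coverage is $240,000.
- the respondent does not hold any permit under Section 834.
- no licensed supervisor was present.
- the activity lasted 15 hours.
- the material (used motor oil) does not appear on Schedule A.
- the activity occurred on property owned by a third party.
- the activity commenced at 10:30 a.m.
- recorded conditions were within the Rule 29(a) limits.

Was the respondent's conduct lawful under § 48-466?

(a) training certified — met.
(i) no residence in 200 ft — not satisfied.
(ii) own property — not met.
(iii) coverage ≥ $250,000 — not met.
So (b) is not satisfied (F OR F OR F).
(1) = T AND F = false.
(i) weather ok — met.
(A) start within hours — holds.
(B) not (supervisor present) — satisfied.
So (ii) is satisfied (T AND T).
(iii) Schedule A material — not met.
(a) = T OR T OR F = true.
(i) no prior violation — not satisfied.
(ii) not (site inspected) — not met.
(iii) holds permit — not satisfied.
(b) = F OR F OR F = false.
(2): T AND F → false.
Overall: F OR F → false.
Exception (≤ 12 hrs duration) — not satisfied.
Result: main false OR exception false → false.

No — unlawful.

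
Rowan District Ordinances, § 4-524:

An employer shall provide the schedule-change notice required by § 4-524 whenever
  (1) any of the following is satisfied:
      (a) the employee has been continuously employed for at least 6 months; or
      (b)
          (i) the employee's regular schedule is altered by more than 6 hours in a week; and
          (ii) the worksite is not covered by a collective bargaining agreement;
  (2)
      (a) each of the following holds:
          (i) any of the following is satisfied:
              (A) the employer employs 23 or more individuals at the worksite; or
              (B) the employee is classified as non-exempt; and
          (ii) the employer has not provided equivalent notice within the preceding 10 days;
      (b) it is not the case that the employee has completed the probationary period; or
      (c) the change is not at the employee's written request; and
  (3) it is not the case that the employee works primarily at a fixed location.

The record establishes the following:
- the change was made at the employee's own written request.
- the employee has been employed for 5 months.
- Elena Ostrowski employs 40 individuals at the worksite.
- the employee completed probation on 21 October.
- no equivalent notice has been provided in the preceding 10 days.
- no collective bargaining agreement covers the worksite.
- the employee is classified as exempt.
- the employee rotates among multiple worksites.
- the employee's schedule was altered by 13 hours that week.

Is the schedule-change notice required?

(a) tenure ≥ 6 mo. — fails.
(i) schedule shift > 6h — holds.
(ii) no CBA — holds.
(b): T AND T → true.
(1) = F OR T = true.
(A) ≥ 23 at site — holds.
(B) non-exempt — not met.
(i): T OR F → true.
(ii) no recent notice — holds.
(a) = T AND T = true.
(b) not (past probation) — fails.
(c) not employee-requested — not satisfied.
(2): T OR F OR F → true.
(3) not (fixed location) — holds.
So Overall is satisfied (T AND T AND T).

Yes — required.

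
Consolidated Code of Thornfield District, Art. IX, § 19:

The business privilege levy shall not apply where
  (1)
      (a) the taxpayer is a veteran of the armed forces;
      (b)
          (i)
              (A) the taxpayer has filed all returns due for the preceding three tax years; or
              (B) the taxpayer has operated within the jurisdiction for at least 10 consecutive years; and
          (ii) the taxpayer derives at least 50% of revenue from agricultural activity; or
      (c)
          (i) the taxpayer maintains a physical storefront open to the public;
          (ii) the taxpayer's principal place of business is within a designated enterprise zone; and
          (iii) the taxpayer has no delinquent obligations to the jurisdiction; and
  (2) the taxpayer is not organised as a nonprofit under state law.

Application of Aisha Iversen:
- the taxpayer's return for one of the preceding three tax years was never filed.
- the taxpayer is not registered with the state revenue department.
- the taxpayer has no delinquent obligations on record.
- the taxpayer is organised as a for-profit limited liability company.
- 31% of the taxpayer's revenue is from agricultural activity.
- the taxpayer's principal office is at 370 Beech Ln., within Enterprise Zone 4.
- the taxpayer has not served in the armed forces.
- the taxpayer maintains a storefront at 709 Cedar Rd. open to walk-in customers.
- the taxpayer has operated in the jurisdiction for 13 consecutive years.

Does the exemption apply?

(a) veteran — not satisfied.
(A) returns current — not met.
(B) ≥ 10 yrs in jurisdiction — satisfied.
So (i) is satisfied (F OR T).
(ii) ≥50% agricultural — fails.
So (b) is not satisfied (T AND F).
(i) has storefront — met.
(ii) in enterprise zone — met.
(iii) no delinquency — holds.
(c): T AND T AND T → true.
(1) = F OR F OR T = true.
(2) not (nonprofit) — met.
Overall: T AND T → true.

Yes — exempt.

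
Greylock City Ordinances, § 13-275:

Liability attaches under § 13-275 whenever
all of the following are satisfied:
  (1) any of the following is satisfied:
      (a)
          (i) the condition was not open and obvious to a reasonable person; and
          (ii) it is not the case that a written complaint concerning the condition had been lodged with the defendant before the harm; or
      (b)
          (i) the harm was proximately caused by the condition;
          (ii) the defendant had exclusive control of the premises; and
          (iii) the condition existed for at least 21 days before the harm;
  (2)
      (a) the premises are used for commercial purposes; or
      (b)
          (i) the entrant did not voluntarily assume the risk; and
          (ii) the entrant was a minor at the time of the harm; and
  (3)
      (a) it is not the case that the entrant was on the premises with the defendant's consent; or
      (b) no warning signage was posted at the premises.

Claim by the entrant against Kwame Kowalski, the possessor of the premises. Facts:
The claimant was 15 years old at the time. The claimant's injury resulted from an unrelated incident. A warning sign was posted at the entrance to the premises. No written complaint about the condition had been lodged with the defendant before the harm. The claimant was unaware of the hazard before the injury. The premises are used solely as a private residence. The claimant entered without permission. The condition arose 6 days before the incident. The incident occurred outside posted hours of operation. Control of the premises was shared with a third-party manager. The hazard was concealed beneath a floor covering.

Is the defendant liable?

Yes — liable.

(i) not open/obvious — met.
(ii) not (complaint lodged) — holds.
(a) = T AND T = true.
(i) proximate cause — not met.
(ii) exclusive control — fails.
(iii) condition ≥21 days old — not met.
So (b) is not satisfied (F AND F AND F).
So (1) is satisfied (T OR F).
(a) commercial use — not met.
(i) no assumed risk — met.
(ii) entrant a minor — holds.
So (b) is satisfied (T AND T).
(2) = F OR T = true.
(a) not (consent to enter) — holds.
(b) no signage posted — not met.
So (3) is satisfied (T OR F).
Overall: T AND T AND T → true.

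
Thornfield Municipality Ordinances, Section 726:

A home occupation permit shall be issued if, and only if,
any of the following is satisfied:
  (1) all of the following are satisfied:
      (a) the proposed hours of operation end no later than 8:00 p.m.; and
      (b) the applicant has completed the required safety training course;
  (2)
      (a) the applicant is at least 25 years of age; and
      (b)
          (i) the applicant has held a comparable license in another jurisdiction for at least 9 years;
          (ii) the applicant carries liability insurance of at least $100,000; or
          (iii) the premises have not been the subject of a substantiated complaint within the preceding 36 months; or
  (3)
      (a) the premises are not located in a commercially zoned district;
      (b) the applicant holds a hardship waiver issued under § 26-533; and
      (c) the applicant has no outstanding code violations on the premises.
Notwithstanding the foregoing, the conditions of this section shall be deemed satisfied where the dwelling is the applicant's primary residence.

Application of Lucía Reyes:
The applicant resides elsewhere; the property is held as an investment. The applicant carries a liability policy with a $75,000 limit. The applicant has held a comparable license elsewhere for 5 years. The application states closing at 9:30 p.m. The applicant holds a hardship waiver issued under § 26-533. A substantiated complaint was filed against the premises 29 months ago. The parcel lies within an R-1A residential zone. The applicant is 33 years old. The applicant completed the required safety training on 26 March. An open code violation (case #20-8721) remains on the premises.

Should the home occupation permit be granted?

No — denied.

(a) closes by 8 p.m. — fails.
(b) safety training — holds.
So (1) is not satisfied (F AND T).
(a) age ≥ 25 — satisfied.
(i) prior license ≥ 9 yr — not satisfied.
(ii) insurance ≥ $100,000 — fails.
(iii) no complaint in 36 mo. — not met.
(b): F OR F OR F → false.
So (2) is not satisfied (T AND F).
(a) not (commercially zoned) — met.
(b) hardship waiver — satisfied.
(c) no code violations — fails.
(3) = T AND T AND F = false.
Overall = F OR F OR F = false.
Exception (primary residence) — not satisfied.
Result: main false OR exception false → false.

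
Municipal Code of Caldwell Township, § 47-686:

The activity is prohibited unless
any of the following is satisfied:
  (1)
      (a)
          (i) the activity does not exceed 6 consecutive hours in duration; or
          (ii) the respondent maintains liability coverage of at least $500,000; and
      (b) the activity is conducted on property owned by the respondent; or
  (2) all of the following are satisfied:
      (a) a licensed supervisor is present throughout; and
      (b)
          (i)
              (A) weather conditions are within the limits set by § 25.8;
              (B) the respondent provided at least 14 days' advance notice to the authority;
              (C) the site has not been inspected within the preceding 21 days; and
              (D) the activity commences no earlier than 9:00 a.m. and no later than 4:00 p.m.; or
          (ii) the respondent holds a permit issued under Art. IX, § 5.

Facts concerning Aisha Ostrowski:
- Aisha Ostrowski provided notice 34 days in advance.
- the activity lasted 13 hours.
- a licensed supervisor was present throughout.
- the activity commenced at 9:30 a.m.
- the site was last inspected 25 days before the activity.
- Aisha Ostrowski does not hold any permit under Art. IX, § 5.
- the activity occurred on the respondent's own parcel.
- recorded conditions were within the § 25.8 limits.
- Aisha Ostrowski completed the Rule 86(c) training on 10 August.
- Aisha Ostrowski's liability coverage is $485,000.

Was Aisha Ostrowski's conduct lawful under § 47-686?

(i) ≤ 6 hrs duration — fails.
(ii) coverage ≥ $500,000 — not met.
(a): F OR F → false.
(b) own property — met.
(1) = F AND T = false.
(a) supervisor present — holds.
(A) weather ok — satisfied.
(B) ≥14 days' notice — holds.
(C) not (site inspected) — holds.
(D) start within hours — holds.
(i): T AND T AND T AND T → true.
(ii) holds permit — not satisfied.
(b): T OR F → true.
(2) = T AND T = true.
Overall: F OR T → true.

Yes — lawful.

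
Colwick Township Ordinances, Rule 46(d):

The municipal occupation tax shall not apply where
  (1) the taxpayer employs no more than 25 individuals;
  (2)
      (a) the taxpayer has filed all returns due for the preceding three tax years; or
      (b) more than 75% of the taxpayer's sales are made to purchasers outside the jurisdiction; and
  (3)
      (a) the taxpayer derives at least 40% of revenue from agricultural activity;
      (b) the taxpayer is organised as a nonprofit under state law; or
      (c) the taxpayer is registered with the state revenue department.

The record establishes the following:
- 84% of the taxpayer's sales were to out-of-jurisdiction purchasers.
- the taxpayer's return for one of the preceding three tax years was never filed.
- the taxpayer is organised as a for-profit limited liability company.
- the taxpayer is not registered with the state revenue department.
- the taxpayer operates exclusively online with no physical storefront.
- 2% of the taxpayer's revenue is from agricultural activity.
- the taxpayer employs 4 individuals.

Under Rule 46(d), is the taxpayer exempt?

(1) ≤ 25 employees — met.
(a) returns current — not satisfied.
(b) >75% out-of-jur. sales — satisfied.
(2): F OR T → true.
(a) ≥40% agricultural — fails.
(b) nonprofit — not met.
(c) state-registered — not met.
So (3) is not satisfied (F OR F OR F).
Overall: T AND T AND F → false.

No — not exempt.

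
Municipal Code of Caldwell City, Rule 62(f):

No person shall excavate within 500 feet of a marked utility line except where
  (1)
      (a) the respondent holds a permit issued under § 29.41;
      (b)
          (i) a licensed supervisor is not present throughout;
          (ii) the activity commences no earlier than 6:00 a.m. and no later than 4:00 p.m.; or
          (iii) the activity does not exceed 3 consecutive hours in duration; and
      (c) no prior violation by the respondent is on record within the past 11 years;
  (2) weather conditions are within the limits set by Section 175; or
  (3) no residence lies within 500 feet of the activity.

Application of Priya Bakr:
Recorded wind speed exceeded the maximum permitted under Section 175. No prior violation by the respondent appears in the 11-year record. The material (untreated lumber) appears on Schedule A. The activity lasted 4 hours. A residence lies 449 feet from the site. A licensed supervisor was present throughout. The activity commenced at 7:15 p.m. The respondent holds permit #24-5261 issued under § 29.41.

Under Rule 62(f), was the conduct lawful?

No — unlawful.

(a) holds permit — satisfied.
(i) not (supervisor present) — not satisfied.
(ii) start within hours — not satisfied.
(iii) ≤ 3 hrs duration — fails.
(b) = F OR F OR F = false.
(c) no prior violation — holds.
(1) = T AND F AND T = false.
(2) weather ok — not met.
(3) no residence in 500 ft — not satisfied.
So Overall is not satisfied (F OR F OR F).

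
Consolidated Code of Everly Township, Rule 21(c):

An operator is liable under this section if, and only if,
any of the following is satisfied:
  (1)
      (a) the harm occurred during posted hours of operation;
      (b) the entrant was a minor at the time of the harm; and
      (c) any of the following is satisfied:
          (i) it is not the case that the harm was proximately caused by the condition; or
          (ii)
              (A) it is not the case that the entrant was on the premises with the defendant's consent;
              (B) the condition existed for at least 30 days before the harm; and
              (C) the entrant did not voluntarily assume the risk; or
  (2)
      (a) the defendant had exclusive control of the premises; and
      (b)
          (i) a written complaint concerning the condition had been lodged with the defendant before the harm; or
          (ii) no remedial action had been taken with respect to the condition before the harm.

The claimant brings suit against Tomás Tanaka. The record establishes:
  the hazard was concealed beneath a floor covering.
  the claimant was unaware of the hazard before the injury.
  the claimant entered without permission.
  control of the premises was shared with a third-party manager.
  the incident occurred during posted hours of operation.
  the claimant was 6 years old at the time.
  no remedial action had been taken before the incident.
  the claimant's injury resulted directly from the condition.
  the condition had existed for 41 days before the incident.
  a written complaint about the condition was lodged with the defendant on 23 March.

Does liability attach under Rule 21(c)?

(a) during posted hours — holds.
(b) entrant a minor — satisfied.
(i) not (proximate cause) — not met.
(A) not (consent to enter) — satisfied.
(B) condition ≥30 days old — holds.
(C) no assumed risk — met.
So (ii) is satisfied (T AND T AND T).
(c): F OR T → true.
So (1) is satisfied (T AND T AND T).
(a) exclusive control — fails.
(i) complaint lodged — met.
(ii) no remedial action — satisfied.
So (b) is satisfied (T OR T).
(2) = F AND T = false.
So Overall is satisfied (T OR F).

Yes — liable.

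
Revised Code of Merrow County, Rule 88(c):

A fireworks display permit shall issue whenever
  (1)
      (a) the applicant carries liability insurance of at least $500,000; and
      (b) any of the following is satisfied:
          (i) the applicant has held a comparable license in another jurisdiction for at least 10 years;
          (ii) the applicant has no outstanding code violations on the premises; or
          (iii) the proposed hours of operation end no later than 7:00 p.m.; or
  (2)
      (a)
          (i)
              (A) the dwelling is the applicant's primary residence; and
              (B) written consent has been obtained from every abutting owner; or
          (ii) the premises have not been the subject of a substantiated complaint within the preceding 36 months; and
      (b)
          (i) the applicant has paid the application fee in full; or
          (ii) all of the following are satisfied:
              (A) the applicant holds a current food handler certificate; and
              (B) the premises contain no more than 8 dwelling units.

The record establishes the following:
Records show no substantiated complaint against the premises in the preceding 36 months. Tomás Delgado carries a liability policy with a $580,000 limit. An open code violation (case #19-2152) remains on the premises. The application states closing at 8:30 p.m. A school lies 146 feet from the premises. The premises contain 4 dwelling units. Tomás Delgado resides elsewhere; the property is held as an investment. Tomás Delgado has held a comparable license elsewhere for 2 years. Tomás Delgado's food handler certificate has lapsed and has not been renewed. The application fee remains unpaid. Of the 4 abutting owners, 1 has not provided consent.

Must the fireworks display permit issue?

No — denied.

(a) insurance ≥ $500,000 — satisfied.
(i) prior license ≥ 10 yr — not met.
(ii) no code violations — not satisfied.
(iii) closes by 7 p.m. — not satisfied.
(b) = F OR F OR F = false.
(1) = T AND F = false.
(A) primary residence — fails.
(B) all abutters consent — not satisfied.
So (i) is not satisfied (F AND F).
(ii) no complaint in 36 mo. — met.
(a): F OR T → true.
(i) fee paid — not met.
(A) food handler cert. — fails.
(B) ≤ 8 units — satisfied.
So (ii) is not satisfied (F AND T).
(b) = F OR F = false.
So (2) is not satisfied (T AND F).
Overall: F OR F → false.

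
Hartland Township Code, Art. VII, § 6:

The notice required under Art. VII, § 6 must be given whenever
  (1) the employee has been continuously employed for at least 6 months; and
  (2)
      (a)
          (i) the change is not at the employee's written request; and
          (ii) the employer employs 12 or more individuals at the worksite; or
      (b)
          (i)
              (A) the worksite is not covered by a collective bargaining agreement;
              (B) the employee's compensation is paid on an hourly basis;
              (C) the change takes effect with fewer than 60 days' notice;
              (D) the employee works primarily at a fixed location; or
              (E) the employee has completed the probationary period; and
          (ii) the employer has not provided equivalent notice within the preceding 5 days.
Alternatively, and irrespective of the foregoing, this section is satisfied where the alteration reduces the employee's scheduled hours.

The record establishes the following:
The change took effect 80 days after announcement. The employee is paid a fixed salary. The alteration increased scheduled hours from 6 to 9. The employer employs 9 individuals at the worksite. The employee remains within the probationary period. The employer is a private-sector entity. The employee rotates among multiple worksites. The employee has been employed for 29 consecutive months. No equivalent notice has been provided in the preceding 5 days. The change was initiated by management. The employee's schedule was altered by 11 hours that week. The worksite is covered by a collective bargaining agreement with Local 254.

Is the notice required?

No — not required.

(1) tenure ≥ 6 mo. — satisfied.
(i) not employee-requested — satisfied.
(ii) ≥ 12 at site — not met.
(a): T AND F → false.
(A) no CBA — fails.
(B) hourly-paid — fails.
(C) < 60 days' notice — fails.
(D) fixed location — fails.
(E) past probation — not met.
(i) = F OR F OR F OR F OR F = false.
(ii) no recent notice — holds.
(b) = F AND T = false.
So (2) is not satisfied (F OR F).
Overall: T AND F → false.
Exception (hours reduced) — not satisfied.
Result: main false OR exception false → false.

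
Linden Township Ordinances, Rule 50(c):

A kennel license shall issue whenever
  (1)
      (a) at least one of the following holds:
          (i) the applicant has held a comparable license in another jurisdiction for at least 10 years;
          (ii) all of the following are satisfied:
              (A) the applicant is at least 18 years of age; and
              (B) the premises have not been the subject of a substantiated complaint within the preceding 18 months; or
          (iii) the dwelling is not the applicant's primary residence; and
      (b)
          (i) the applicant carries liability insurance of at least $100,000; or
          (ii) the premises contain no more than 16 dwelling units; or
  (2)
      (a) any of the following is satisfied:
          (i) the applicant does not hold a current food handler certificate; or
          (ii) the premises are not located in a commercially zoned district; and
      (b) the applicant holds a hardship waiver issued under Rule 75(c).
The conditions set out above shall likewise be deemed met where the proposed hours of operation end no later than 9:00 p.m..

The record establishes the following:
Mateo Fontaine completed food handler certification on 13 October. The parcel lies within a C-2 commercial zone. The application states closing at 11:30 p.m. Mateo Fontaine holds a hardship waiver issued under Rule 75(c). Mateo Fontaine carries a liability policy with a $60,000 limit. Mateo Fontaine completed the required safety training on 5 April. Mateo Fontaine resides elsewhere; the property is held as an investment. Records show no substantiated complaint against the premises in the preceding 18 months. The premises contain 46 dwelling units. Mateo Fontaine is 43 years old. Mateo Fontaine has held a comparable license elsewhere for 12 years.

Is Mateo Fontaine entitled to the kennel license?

No — denied.

(i) prior license ≥ 10 yr — satisfied.
(A) age ≥ 18 — holds.
(B) no complaint in 18 mo. — holds.
So (ii) is satisfied (T AND T).
(iii) not (primary residence) — met.
(a) = T OR T OR T = true.
(i) insurance ≥ $100,000 — fails.
(ii) ≤ 16 units — not met.
(b): F OR F → false.
(1) = T AND F = false.
(i) not (food handler cert.) — fails.
(ii) not (commercially zoned) — not met.
So (a) is not satisfied (F OR F).
(b) hardship waiver — holds.
(2) = F AND T = false.
Overall = F OR F = false.
Exception (closes by 9 p.m.) — not satisfied.
Result: main false OR exception false → false.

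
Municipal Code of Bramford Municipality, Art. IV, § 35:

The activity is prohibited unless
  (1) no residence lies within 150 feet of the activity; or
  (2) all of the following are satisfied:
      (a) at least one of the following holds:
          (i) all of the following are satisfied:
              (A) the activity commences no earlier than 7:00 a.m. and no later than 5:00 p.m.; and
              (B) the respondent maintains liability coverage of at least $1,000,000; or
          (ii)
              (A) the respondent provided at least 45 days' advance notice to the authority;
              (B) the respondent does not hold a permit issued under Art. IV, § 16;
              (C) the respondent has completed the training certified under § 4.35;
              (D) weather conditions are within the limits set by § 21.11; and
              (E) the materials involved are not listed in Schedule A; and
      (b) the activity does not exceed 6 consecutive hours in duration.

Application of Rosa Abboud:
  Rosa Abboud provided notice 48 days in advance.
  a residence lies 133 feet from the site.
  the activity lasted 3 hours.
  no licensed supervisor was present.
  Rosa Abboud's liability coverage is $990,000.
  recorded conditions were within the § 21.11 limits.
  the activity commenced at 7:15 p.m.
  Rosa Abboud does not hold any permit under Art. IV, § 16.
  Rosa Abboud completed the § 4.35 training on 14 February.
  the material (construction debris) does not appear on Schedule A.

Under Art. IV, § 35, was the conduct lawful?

(1) no residence in 150 ft — not satisfied.
(A) start within hours — fails.
(B) coverage ≥ $1,000,000 — fails.
(i) = F AND F = false.
(A) ≥45 days' notice — satisfied.
(B) not (holds permit) — met.
(C) training certified — holds.
(D) weather ok — satisfied.
(E) not (Schedule A material) — satisfied.
So (ii) is satisfied (T AND T AND T AND T AND T).
(a): F OR T → true.
(b) ≤ 6 hrs duration — met.
So (2) is satisfied (T AND T).
So Overall is satisfied (F OR T).

Yes — lawful.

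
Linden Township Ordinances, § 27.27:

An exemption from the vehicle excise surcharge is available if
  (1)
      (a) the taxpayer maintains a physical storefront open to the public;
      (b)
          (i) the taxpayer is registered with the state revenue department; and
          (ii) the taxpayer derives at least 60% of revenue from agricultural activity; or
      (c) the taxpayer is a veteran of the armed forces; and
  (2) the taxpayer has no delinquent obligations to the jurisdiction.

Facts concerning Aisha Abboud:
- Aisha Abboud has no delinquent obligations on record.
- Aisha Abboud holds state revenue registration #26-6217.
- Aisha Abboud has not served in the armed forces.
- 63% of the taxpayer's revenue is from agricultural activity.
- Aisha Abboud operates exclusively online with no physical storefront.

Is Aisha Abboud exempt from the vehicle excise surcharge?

(a) has storefront — not satisfied.
(i) state-registered — satisfied.
(ii) ≥60% agricultural — met.
(b): T AND T → true.
(c) veteran — fails.
(1) = F OR T OR F = true.
(2) no delinquency — satisfied.
Overall: T AND T → true.

Yes — exempt.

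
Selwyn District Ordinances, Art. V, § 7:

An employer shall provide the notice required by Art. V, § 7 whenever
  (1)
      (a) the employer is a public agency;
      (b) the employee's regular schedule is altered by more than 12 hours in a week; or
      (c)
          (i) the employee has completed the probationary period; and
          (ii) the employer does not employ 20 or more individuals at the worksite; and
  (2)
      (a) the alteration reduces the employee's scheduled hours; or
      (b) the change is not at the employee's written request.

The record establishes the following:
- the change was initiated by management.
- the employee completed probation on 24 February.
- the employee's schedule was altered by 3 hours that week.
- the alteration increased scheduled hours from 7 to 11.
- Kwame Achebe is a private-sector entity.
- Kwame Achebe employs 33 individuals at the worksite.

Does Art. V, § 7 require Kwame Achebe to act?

No — not required.

(a) public agency — not met.
(b) schedule shift > 12h — not met.
(i) past probation — met.
(ii) not (≥ 20 at site) — not met.
(c): T AND F → false.
(1) = F OR F OR F = false.
(a) hours reduced — not satisfied.
(b) not employee-requested — met.
(2): F OR T → true.
Overall = F AND T = false.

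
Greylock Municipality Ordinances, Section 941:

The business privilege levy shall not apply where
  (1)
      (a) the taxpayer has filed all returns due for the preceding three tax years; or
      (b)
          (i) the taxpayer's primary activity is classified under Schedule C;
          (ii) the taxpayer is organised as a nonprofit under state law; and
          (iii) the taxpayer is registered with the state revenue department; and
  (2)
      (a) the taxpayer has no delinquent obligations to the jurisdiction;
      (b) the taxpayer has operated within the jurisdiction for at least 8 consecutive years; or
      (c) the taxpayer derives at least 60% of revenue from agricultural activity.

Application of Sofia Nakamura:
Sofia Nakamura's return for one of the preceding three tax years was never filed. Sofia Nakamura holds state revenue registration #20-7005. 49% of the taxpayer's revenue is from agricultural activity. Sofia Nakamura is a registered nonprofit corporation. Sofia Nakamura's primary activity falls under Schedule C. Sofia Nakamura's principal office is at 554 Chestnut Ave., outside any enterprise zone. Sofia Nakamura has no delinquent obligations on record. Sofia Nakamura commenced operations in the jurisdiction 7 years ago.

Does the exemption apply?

Yes — exempt.

(a) returns current — fails.
(i) Schedule C activity — met.
(ii) nonprofit — holds.
(iii) state-registered — met.
(b) = T AND T AND T = true.
(1): F OR T → true.
(a) no delinquency — met.
(b) ≥ 8 yrs in jurisdiction — not satisfied.
(c) ≥60% agricultural — fails.
(2) = T OR F OR F = true.
Overall = T AND T = true.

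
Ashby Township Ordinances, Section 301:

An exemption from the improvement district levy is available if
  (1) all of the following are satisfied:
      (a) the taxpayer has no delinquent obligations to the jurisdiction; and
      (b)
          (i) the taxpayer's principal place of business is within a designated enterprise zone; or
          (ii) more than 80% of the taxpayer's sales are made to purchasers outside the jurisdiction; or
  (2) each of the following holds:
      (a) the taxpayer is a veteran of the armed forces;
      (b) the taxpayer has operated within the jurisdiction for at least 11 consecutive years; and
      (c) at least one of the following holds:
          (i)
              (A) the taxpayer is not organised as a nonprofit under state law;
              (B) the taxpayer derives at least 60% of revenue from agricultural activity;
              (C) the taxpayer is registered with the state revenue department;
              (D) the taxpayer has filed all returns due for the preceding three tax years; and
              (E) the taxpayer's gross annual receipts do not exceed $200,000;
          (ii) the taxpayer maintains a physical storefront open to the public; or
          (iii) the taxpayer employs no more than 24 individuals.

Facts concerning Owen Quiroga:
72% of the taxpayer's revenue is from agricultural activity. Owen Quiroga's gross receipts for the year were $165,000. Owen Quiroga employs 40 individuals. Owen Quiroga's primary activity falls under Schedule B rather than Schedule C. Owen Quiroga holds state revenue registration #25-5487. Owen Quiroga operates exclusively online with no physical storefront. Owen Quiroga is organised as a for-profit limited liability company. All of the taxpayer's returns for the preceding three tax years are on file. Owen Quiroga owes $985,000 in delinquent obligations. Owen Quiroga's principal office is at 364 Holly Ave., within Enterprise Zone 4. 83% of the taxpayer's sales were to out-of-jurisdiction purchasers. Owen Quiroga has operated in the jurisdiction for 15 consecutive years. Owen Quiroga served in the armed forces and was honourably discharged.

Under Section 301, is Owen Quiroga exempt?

Yes — exempt.

(a) no delinquency — not satisfied.
(i) in enterprise zone — met.
(ii) >80% out-of-jur. sales — holds.
(b) = T OR T = true.
(1): F AND T → false.
(a) veteran — met.
(b) ≥ 11 yrs in jurisdiction — satisfied.
(A) not (nonprofit) — holds.
(B) ≥60% agricultural — holds.
(C) state-registered — met.
(D) returns current — holds.
(E) receipts ≤ $200,000 — holds.
So (i) is satisfied (T AND T AND T AND T AND T).
(ii) has storefront — not satisfied.
(iii) ≤ 24 employees — not met.
(c) = T OR F OR F = true.
(2): T AND T AND T → true.
Overall: F OR T → true.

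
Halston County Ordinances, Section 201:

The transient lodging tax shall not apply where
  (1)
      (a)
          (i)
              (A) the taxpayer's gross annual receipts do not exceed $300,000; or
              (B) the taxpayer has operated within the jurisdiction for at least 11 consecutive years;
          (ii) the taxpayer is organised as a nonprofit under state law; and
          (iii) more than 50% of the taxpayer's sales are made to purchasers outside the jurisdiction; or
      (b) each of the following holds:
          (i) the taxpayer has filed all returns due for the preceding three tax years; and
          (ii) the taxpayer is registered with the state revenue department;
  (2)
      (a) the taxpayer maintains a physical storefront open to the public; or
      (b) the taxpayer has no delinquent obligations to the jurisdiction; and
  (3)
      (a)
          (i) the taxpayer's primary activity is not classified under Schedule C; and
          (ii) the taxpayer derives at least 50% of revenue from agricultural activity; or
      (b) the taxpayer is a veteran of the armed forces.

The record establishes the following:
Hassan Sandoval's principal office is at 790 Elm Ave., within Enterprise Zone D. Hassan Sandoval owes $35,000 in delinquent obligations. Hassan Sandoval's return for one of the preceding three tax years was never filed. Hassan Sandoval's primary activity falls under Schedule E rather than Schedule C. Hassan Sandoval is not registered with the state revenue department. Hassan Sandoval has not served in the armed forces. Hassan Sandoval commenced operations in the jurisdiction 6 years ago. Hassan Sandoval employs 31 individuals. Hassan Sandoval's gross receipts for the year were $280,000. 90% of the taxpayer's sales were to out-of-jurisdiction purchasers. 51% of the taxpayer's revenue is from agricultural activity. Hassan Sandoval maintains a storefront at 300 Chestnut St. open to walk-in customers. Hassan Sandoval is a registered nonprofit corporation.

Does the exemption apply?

(A) receipts ≤ $300,000 — satisfied.
(B) ≥ 11 yrs in jurisdiction — fails.
(i) = T OR F = true.
(ii) nonprofit — holds.
(iii) >50% out-of-jur. sales — satisfied.
(a): T AND T AND T → true.
(i) returns current — fails.
(ii) state-registered — not satisfied.
(b): F AND F → false.
So (1) is satisfied (T OR F).
(a) has storefront — holds.
(b) no delinquency — not satisfied.
(2): T OR F → true.
(i) not (Schedule C activity) — met.
(ii) ≥50% agricultural — met.
So (a) is satisfied (T AND T).
(b) veteran — not met.
So (3) is satisfied (T OR F).
Overall = T AND T AND T = true.

Yes — exempt.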